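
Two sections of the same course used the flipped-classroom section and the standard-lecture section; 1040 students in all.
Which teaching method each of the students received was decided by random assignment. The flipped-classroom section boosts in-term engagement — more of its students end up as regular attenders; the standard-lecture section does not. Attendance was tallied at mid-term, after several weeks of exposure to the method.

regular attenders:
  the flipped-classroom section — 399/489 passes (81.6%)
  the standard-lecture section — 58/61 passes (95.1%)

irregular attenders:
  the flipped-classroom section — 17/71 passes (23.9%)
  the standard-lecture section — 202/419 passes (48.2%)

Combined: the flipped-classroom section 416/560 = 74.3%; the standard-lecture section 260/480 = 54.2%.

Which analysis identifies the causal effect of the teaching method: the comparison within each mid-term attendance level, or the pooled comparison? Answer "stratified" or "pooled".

pooled

the standard-lecture section is higher inside every mid-term attendance stratum but the flipped-classroom section is higher in aggregate. Whether to stratify depends on how mid-term attendance relates to the teaching method.
Stratifying would compare teaching methods among students the teaching methods themselves sorted into mid-term attendance groups — a form of selection on an intermediate. The unconditioned pooled rates give the total causal effect.
Pooled: the flipped-classroom section 74.3% vs the standard-lecture section 54.2%; the flipped-classroom section is higher overall.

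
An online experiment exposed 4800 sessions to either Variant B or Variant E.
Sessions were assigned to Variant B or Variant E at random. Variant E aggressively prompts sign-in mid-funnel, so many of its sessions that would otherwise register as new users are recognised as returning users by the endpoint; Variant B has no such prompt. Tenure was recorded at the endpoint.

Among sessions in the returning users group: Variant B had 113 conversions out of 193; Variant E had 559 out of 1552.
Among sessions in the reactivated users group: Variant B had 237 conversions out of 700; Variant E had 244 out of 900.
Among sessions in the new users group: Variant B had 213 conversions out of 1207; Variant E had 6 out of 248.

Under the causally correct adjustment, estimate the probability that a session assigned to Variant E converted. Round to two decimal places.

0.30

The user tenure-specific comparison favours Variant B throughout, but the pooled figures favour Variant E. The question is whether to condition on user tenure.
User tenure is downstream of the variant. One should not condition on a consequence of treatment, so the overall rates are the right comparison.
So P(outcome | do(Variant E)) is just the pooled rate for Variant E: 809/2700 = 0.300.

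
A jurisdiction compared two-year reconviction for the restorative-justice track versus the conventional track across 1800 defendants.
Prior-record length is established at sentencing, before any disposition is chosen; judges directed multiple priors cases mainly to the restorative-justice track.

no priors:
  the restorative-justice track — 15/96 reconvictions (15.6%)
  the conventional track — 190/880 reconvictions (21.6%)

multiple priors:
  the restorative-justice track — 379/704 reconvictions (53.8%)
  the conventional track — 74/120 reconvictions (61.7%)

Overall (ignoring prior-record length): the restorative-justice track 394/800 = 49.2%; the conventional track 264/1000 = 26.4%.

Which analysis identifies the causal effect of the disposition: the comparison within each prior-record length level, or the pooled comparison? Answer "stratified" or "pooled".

Here prior-record length is a common cause — it drives both which disposition a case falls under and the outcome. The crude comparison mixes populations; the stratum-specific rates are the causally relevant ones.
Within each level — no priors: 15.6% vs 21.6%; multiple priors: 53.8% vs 61.7% — the restorative-justice track is lower every time.

stratified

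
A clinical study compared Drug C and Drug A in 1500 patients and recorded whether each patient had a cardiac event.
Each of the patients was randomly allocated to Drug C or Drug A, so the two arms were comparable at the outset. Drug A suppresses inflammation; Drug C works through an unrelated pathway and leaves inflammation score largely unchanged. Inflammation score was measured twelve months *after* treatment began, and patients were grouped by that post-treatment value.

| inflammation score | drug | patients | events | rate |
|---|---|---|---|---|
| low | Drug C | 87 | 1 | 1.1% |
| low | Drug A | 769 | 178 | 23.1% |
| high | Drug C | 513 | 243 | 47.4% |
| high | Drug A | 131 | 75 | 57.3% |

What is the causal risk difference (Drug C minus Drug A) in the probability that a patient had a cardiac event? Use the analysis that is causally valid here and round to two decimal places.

Inflammation score here is a post-treatment variable shaped by the drug; conditioning on it would introduce bias rather than remove it. The overall comparison is the causal one.
The causal difference is the pooled difference: 0.407 − 0.281 = +0.126.

+0.13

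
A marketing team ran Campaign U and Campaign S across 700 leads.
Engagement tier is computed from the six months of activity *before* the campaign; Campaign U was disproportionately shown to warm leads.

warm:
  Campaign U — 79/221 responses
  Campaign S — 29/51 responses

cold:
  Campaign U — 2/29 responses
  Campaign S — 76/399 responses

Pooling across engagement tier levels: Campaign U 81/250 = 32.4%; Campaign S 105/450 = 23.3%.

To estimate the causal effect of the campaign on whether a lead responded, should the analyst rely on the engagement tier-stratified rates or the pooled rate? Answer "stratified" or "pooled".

Campaign S is higher inside every engagement tier stratum but Campaign U is higher in aggregate. Whether to stratify depends on how engagement tier relates to the campaign.
Engagement tier satisfies the back-door criterion: it is not a descendant of the campaign, and it blocks the spurious path from campaign to outcome. Adjusting for it (i.e., using the within-engagement tier rates) gives the causal effect.
Within each level — warm: 35.7% vs 56.9%; cold: 6.9% vs 19.0% — Campaign S is higher every time.

stratified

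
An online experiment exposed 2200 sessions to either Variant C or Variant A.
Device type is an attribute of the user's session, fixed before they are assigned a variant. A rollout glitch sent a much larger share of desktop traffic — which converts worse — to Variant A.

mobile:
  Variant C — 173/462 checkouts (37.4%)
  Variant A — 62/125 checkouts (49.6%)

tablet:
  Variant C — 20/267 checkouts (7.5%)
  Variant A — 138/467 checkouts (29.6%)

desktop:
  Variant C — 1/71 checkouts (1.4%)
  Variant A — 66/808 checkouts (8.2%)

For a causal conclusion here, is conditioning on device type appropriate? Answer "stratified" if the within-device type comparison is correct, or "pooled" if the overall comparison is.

stratified

The stratified and pooled comparisons disagree (Variant A wins within each device type; Variant C wins overall), so the answer turns on the causal role of device type.
Nothing the variant does changes device type; the imbalance is an allocation artefact. With device type also predicting the outcome, the pooled figure is confounded, and the within-stratum comparison is the causal one.
Within each level — mobile: 37.4% vs 49.6%; tablet: 7.5% vs 29.6%; desktop: 1.4% vs 8.2% — Variant A is higher every time.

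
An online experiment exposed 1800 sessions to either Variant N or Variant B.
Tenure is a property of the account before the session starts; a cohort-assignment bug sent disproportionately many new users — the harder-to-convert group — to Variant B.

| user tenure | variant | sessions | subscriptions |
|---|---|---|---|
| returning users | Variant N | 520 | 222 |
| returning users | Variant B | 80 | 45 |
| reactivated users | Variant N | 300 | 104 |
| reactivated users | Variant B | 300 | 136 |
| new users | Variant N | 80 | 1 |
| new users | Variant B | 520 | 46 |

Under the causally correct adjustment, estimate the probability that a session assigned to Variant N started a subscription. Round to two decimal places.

0.26

User tenure satisfies the back-door criterion: it is not a descendant of the variant, and it blocks the spurious path from variant to outcome. Adjusting for it (i.e., using the within-user tenure rates) gives the causal effect.
Standardising Variant N to the population user tenure mix: 0.333·222/520 + 0.333·104/300 + 0.333·1/80 = 0.262.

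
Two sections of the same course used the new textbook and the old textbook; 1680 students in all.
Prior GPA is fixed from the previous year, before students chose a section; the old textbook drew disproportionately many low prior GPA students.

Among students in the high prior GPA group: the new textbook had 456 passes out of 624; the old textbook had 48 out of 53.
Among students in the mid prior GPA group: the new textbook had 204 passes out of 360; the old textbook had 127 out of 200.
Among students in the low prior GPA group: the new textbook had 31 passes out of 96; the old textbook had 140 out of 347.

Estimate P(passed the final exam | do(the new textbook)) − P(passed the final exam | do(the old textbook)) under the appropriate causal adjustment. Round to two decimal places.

-0.11

Prior GPA band satisfies the back-door criterion: it is not a descendant of the teaching method, and it blocks the spurious path from teaching method to outcome. Adjusting for it (i.e., using the within-prior GPA band rates) gives the causal effect.
Adjusting over the population distribution of prior GPA band: 0.403·(0.731−0.906) + 0.333·(0.567−0.635) + 0.264·(0.323−0.403) = -0.114.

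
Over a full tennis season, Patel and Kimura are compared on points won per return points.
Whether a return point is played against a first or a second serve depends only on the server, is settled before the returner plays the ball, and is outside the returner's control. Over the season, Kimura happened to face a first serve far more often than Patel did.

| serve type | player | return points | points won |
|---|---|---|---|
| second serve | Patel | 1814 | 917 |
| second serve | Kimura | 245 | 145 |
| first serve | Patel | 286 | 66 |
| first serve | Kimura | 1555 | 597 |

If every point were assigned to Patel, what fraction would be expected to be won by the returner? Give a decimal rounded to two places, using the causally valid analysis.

Nothing the player does changes serve type; the imbalance is an allocation artefact. With serve type also predicting the outcome, the pooled figure is confounded, and the within-stratum comparison is the causal one.
Standardising Patel to the population serve type mix: 0.528·917/1814 + 0.472·66/286 = 0.376.

0.38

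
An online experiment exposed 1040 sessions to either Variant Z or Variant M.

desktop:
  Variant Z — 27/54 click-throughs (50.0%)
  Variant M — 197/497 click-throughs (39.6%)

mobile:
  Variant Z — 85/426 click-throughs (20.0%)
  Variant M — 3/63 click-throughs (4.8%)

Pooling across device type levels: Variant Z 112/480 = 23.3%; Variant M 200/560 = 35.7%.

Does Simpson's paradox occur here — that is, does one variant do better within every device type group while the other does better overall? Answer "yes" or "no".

yes

Within each device type level (desktop 50.0% vs 39.6%; mobile 20.0% vs 4.8%), Variant Z has the higher rate every time. Pooled: 23.3% vs 35.7% — Variant M has the higher rate overall. The two comparisons disagree.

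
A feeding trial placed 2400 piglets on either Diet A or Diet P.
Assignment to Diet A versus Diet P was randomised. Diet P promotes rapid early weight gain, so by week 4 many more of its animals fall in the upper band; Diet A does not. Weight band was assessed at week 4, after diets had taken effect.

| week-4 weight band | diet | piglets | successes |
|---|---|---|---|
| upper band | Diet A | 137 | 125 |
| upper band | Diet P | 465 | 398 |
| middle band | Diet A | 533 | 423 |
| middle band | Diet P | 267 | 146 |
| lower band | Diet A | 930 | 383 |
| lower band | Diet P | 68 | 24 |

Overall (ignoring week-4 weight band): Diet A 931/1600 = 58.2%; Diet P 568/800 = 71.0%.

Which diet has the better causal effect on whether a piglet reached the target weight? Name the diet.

The distribution of week-4 weight band is itself part of what the diet does — it is an intermediate outcome. Holding it fixed would remove that part of the effect; the total effect is the pooled difference.
Pooled: Diet A 58.2% vs Diet P 71.0%; Diet P is higher overall.

Diet P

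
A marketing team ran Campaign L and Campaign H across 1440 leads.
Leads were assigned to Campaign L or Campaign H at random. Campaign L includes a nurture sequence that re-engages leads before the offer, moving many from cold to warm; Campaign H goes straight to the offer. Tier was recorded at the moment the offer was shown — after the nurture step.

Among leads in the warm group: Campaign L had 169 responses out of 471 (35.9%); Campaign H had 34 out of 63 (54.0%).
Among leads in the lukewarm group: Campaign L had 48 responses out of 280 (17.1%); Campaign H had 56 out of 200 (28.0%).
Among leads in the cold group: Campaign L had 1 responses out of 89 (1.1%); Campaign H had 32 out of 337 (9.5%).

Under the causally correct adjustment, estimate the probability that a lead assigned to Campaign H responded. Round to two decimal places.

0.20

The engagement tier-specific comparison favours Campaign H throughout, but the pooled figures favour Campaign L. The question is whether to condition on engagement tier.
Engagement tier is recorded after the campaign and is itself shifted by it — it sits on the causal path from campaign to outcome. Conditioning on a mediator would strip out part of the effect we want; the pooled comparison gives the total causal effect.
So P(outcome | do(Campaign H)) is just the pooled rate for Campaign H: 122/600 = 0.203.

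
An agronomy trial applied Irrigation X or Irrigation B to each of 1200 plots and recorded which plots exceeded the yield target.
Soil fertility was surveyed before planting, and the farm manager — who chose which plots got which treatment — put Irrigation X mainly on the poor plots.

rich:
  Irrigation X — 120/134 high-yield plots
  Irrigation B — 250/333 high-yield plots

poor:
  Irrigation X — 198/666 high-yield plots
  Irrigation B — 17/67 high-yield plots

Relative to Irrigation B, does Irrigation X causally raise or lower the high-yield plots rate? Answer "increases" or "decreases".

increases

Soil fertility differs across irrigations for reasons unrelated to any effect of the irrigation itself, and it separately predicts the outcome — a classic confounder. We must compare within soil fertility levels.
Within each level — rich: 89.6% vs 75.1%; poor: 29.7% vs 25.4% — Irrigation X is higher every time.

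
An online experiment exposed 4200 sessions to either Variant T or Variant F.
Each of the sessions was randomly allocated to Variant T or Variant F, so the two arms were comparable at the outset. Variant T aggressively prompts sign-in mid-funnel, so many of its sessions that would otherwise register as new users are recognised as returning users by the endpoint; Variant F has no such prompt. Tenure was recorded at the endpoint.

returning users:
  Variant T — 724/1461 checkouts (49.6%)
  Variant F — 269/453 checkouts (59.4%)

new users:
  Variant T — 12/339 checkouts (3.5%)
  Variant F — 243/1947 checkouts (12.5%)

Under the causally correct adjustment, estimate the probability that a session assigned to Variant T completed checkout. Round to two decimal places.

0.41

Within every user tenure level Variant F has the higher rate, yet pooled Variant T does — Simpson's reversal.
The distribution of user tenure is itself part of what the variant does — it is an intermediate outcome. Holding it fixed would remove that part of the effect; the total effect is the pooled difference.
So P(outcome | do(Variant T)) is just the pooled rate for Variant T: 736/1800 = 0.409.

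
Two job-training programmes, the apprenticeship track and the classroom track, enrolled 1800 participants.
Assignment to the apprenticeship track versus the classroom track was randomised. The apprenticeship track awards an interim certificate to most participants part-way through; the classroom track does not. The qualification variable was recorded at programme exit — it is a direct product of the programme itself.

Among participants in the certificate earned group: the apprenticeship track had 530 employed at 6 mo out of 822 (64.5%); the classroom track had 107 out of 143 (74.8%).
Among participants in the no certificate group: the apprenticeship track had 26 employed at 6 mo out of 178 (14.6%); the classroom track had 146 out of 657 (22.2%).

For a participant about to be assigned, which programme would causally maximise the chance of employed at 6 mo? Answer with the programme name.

The stratified and pooled comparisons disagree (the classroom track wins within each qualification attained during the programme; the apprenticeship track wins overall), so the answer turns on the causal role of qualification attained during the programme.
Qualification attained during the programme lies on the pathway programme → qualification attained during the programme → outcome, so adjusting for it blocks the indirect effect. For the total causal effect of programme, use the unadjusted pooled rates.
Pooled: the apprenticeship track 55.6% vs the classroom track 31.6%; the apprenticeship track is higher overall.

the apprenticeship track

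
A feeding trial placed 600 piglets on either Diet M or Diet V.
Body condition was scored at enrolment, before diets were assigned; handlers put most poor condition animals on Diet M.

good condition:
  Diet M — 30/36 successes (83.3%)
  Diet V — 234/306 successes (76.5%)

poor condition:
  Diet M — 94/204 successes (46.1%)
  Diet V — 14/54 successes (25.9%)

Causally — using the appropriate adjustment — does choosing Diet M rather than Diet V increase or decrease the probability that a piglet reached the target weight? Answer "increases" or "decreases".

Diet M is higher inside every starting body condition stratum but Diet V is higher in aggregate. Whether to stratify depends on how starting body condition relates to the diet.
Starting body condition satisfies the back-door criterion: it is not a descendant of the diet, and it blocks the spurious path from diet to outcome. Adjusting for it (i.e., using the within-starting body condition rates) gives the causal effect.
Within each level — good condition: 83.3% vs 76.5%; poor condition: 46.1% vs 25.9% — Diet M is higher every time.

increases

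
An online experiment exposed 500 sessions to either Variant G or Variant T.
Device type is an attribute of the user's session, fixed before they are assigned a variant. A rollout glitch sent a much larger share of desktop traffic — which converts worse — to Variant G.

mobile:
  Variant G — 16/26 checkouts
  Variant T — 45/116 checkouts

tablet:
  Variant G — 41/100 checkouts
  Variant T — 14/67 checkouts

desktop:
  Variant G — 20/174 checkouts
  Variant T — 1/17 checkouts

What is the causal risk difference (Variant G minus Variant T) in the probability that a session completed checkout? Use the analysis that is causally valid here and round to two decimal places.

+0.15

Device type differs across variants for reasons unrelated to any effect of the variant itself, and it separately predicts the outcome — a classic confounder. We must compare within device type levels.
Adjusting over the population distribution of device type: 0.284·(0.615−0.388) + 0.334·(0.410−0.209) + 0.382·(0.115−0.059) = +0.153.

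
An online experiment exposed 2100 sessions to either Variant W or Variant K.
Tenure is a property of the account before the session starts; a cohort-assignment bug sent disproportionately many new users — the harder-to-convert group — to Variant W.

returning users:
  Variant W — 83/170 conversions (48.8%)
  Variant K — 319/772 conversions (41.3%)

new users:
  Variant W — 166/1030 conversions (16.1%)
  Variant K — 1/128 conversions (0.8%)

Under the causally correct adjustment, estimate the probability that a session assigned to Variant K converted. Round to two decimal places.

Nothing the variant does changes user tenure; the imbalance is an allocation artefact. With user tenure also predicting the outcome, the pooled figure is confounded, and the within-stratum comparison is the causal one.
Standardising Variant K to the population user tenure mix: 0.449·319/772 + 0.551·1/128 = 0.190.

0.19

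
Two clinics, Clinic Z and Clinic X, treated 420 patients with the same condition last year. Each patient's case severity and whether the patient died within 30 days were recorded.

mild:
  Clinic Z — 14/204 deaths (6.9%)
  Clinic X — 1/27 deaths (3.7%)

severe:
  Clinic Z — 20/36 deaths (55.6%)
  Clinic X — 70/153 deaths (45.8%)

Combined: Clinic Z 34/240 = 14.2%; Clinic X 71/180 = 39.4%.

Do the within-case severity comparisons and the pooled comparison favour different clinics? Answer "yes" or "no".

Within each case severity level (mild 6.9% vs 3.7%; severe 55.6% vs 45.8%), Clinic X has the lower rate every time. Pooled: 14.2% vs 39.4% — Clinic Z has the lower rate overall. The two comparisons disagree.

yes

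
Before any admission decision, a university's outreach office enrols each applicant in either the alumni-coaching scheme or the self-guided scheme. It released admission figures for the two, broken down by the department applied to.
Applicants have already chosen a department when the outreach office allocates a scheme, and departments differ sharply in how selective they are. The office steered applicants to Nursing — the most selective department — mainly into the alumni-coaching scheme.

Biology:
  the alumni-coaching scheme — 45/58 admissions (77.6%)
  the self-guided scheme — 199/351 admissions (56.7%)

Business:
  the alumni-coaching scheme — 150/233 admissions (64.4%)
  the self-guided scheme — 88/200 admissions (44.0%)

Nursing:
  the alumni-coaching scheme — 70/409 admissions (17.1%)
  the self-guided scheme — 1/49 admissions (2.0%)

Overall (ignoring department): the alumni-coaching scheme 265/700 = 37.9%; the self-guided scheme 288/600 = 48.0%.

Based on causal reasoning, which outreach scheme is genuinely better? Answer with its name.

The department-specific comparison favours the alumni-coaching scheme throughout, but the pooled figures favour the self-guided scheme. The question is whether to condition on department.
Since department is a pre-existing factor (not a product of the outreach scheme) and it affects the outcome on its own, it is a confounder. The stratified rates, not the pooled rate, identify the causal effect.
Within each level — Biology: 77.6% vs 56.7%; Business: 64.4% vs 44.0%; Nursing: 17.1% vs 2.0% — the alumni-coaching scheme is higher every time.

the alumni-coaching scheme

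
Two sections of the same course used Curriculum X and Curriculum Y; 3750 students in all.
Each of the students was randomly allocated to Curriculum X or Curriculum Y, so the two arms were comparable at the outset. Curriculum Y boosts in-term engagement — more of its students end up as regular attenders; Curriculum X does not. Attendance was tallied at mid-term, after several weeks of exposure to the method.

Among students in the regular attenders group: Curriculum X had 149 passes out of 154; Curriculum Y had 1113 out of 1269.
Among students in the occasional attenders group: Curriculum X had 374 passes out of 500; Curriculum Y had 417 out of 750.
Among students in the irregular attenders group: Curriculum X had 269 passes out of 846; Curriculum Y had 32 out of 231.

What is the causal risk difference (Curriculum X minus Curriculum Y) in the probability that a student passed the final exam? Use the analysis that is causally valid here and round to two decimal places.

-0.17

The stratified and pooled comparisons disagree (Curriculum X wins within each mid-term attendance; Curriculum Y wins overall), so the answer turns on the causal role of mid-term attendance.
Mid-term attendance here is a post-treatment variable shaped by the teaching method; conditioning on it would introduce bias rather than remove it. The overall comparison is the causal one.
The causal difference is the pooled difference: 0.528 − 0.694 = -0.166.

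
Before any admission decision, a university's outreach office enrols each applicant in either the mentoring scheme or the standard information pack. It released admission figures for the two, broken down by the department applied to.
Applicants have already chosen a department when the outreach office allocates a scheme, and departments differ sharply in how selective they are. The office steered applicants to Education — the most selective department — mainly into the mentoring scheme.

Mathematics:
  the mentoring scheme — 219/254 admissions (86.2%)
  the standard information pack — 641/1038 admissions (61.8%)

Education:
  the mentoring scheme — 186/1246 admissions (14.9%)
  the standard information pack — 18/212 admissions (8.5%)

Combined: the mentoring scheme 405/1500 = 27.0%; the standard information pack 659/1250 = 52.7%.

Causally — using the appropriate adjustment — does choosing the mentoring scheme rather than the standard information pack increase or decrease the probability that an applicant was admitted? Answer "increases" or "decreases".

The imbalance in department arose from how applicants were allocated, not from anything the outreach scheme did; and department independently affects the outcome. The pooled gap is confounded — condition on department.
Within each level — Mathematics: 86.2% vs 61.8%; Education: 14.9% vs 8.5% — the mentoring scheme is higher every time.

increases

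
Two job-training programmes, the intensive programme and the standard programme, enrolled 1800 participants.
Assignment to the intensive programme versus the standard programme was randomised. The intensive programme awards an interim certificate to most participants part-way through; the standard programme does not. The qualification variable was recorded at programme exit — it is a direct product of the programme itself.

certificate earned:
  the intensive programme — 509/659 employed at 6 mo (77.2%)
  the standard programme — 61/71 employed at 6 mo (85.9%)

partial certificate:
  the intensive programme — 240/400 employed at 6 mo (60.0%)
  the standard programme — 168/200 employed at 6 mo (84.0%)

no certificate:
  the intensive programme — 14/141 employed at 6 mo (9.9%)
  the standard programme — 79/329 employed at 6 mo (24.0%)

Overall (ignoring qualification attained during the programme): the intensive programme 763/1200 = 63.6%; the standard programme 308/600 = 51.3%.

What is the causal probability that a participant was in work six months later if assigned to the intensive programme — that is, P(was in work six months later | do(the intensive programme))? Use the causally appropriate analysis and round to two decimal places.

Qualification attained during the programme lies on the pathway programme → qualification attained during the programme → outcome, so adjusting for it blocks the indirect effect. For the total causal effect of programme, use the unadjusted pooled rates.
So P(outcome | do(the intensive programme)) is just the pooled rate for the intensive programme: 763/1200 = 0.636.

0.64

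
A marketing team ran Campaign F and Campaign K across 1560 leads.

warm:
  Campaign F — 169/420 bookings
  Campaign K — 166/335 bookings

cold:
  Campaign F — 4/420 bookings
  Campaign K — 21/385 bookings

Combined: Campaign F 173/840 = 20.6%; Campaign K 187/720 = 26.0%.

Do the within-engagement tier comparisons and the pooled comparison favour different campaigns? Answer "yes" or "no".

no

Within each engagement tier level (warm 40.2% vs 49.6%; cold 1.0% vs 5.5%), Campaign K has the higher rate every time. Pooled: 20.6% vs 26.0% — Campaign K has the higher rate overall. They agree.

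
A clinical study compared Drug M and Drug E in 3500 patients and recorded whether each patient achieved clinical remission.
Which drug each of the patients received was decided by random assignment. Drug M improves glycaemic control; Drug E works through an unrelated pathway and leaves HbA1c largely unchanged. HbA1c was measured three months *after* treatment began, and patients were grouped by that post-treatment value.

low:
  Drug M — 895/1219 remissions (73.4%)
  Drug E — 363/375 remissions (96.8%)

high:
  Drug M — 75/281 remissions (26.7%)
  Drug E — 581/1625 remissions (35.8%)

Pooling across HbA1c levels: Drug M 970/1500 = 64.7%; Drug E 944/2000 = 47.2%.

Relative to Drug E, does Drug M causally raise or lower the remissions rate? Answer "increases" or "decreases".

Because the drug influences HbA1c, HbA1c is a post-treatment mediator, not a confounder. Stratifying on it would bias the estimate; the causal effect is the crude pooled difference.
Pooled: Drug M 64.7% vs Drug E 47.2%; Drug M is higher overall.

increases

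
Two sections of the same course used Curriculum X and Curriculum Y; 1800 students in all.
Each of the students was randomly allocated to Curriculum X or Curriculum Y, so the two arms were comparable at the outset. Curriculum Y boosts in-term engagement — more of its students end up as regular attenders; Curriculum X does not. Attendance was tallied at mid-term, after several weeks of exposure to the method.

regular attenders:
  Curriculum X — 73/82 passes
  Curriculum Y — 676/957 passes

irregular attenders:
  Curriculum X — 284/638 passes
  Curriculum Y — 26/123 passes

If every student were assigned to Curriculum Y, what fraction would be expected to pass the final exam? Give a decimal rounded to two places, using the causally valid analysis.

0.65

Mid-term attendance lies on the pathway teaching method → mid-term attendance → outcome, so adjusting for it blocks the indirect effect. For the total causal effect of teaching method, use the unadjusted pooled rates.
So P(outcome | do(Curriculum Y)) is just the pooled rate for Curriculum Y: 702/1080 = 0.650.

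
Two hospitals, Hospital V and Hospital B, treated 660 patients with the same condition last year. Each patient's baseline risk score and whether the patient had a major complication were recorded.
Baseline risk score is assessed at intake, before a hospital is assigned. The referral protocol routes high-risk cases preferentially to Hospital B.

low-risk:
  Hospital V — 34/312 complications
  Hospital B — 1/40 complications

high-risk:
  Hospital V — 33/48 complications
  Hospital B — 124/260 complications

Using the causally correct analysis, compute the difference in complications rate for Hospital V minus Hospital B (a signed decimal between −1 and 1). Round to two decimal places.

+0.14

Since baseline risk score is a pre-existing factor (not a product of the hospital) and it affects the outcome on its own, it is a confounder. The stratified rates, not the pooled rate, identify the causal effect.
Adjusting over the population distribution of baseline risk score: 0.533·(0.109−0.025) + 0.467·(0.688−0.477) = +0.143.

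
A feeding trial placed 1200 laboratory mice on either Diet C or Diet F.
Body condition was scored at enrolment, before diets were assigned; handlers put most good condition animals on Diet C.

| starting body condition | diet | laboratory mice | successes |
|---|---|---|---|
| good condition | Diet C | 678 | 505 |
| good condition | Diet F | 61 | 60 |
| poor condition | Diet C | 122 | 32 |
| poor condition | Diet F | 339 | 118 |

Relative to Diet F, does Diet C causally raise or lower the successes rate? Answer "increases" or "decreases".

The starting body condition-specific comparison favours Diet F throughout, but the pooled figures favour Diet C. The question is whether to condition on starting body condition.
The imbalance in starting body condition arose from how laboratory mice were allocated, not from anything the diet did; and starting body condition independently affects the outcome. The pooled gap is confounded — condition on starting body condition.
Within each level — good condition: 74.5% vs 98.4%; poor condition: 26.2% vs 34.8% — Diet F is higher every time.

decreases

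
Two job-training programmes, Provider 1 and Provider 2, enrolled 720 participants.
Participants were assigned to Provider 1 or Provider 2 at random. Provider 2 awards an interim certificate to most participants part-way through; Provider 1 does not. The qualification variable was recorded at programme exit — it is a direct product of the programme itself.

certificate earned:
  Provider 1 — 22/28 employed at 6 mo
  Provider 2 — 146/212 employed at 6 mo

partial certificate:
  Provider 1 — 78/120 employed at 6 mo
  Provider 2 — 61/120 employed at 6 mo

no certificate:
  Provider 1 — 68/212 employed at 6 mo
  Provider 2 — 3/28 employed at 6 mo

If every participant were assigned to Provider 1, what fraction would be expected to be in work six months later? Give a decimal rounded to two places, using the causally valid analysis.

0.47

The qualification attained during the programme-specific comparison favours Provider 1 throughout, but the pooled figures favour Provider 2. The question is whether to condition on qualification attained during the programme.
Qualification attained during the programme is recorded after the programme and is itself shifted by it — it sits on the causal path from programme to outcome. Conditioning on a mediator would strip out part of the effect we want; the pooled comparison gives the total causal effect.
So P(outcome | do(Provider 1)) is just the pooled rate for Provider 1: 168/360 = 0.467.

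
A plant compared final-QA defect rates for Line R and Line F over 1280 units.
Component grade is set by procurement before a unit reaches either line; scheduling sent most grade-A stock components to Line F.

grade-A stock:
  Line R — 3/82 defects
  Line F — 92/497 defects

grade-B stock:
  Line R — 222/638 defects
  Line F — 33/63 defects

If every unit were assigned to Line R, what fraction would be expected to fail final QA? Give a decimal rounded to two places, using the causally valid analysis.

Within every component grade level Line R has the lower rate, yet pooled Line F does — Simpson's reversal.
Component grade is set before the line has any effect — it is not caused by the line — and it independently drives the outcome. That makes it a confounder, so the causal comparison is within component grade levels.
Standardising Line R to the population component grade mix: 0.452·3/82 + 0.548·222/638 = 0.207.

0.21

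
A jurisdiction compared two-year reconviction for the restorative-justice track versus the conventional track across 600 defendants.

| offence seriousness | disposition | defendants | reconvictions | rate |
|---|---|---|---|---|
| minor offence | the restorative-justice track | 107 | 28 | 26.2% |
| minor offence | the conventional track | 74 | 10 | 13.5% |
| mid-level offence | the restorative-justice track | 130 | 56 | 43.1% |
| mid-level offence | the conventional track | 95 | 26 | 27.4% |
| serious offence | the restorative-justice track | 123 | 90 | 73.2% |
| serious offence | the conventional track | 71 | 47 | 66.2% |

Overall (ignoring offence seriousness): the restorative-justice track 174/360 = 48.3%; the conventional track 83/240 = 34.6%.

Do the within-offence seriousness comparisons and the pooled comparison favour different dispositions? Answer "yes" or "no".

no

Within each offence seriousness level (minor offence 26.2% vs 13.5%; mid-level offence 43.1% vs 27.4%; serious offence 73.2% vs 66.2%), the conventional track has the lower rate every time. Pooled: 48.3% vs 34.6% — the conventional track has the lower rate overall. They agree.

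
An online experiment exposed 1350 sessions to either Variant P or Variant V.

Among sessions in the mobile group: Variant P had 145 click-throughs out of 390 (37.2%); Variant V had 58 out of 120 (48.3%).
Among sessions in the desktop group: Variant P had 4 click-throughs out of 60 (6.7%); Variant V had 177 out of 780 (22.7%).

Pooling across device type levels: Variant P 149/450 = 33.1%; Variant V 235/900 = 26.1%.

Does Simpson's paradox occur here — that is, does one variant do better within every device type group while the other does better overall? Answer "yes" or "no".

Within each device type level (mobile 37.2% vs 48.3%; desktop 6.7% vs 22.7%), Variant V has the higher rate every time. Pooled: 33.1% vs 26.1% — Variant P has the higher rate overall. The two comparisons disagree.

yes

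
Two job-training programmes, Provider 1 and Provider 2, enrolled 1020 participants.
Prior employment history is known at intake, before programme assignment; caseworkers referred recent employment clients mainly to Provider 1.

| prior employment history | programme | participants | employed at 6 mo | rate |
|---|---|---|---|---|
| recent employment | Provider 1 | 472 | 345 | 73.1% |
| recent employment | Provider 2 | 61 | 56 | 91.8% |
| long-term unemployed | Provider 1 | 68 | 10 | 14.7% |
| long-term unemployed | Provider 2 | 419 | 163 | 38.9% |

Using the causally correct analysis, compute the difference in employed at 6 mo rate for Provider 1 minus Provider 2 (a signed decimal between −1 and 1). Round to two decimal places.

-0.21

Within every prior employment history level Provider 2 has the higher rate, yet pooled Provider 1 does — Simpson's reversal.
Prior employment history differs across programmes for reasons unrelated to any effect of the programme itself, and it separately predicts the outcome — a classic confounder. We must compare within prior employment history levels.
Adjusting over the population distribution of prior employment history: 0.523·(0.731−0.918) + 0.477·(0.147−0.389) = -0.213.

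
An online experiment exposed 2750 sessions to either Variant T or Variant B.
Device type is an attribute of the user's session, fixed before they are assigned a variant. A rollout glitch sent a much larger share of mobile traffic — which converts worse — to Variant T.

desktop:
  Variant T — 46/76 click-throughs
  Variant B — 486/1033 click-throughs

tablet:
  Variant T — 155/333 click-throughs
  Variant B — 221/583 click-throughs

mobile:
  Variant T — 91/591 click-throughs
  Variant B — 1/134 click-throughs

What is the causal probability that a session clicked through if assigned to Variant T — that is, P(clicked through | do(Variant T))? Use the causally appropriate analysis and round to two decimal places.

Device type satisfies the back-door criterion: it is not a descendant of the variant, and it blocks the spurious path from variant to outcome. Adjusting for it (i.e., using the within-device type rates) gives the causal effect.
Standardising Variant T to the population device type mix: 0.403·46/76 + 0.333·155/333 + 0.264·91/591 = 0.440.

0.44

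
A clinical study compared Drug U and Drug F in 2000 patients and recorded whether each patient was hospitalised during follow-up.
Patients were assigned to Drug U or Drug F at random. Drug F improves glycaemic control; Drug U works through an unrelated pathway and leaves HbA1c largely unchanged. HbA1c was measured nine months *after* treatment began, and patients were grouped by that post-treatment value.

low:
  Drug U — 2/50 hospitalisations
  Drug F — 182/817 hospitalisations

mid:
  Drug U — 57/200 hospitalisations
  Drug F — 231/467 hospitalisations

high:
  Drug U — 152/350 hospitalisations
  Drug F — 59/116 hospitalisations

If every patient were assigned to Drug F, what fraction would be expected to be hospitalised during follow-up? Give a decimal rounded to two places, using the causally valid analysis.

HbA1c here is a post-treatment variable shaped by the drug; conditioning on it would introduce bias rather than remove it. The overall comparison is the causal one.
So P(outcome | do(Drug F)) is just the pooled rate for Drug F: 472/1400 = 0.337.

0.34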